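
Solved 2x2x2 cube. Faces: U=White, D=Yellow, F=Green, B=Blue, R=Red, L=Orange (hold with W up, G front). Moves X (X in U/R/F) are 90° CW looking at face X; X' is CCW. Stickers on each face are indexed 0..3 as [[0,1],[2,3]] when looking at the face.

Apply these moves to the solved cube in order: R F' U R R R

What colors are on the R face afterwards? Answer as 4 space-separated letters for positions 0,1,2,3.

Answer: B R W Y

Derivation:
After move 1 (R): R=RRRR U=WGWG F=GYGY D=YBYB B=WBWB
After move 2 (F'): F=YYGG U=WGRR R=BRYR D=OOYB L=OGOW
After move 3 (U): U=RWRG F=BRGG R=WBYR B=OGWB L=YYOW
After move 4 (R): R=YWRB U=RRRG F=BOGB D=OWYO B=GGWB
After move 5 (R): R=RYBW U=RORB F=BWGO D=OWYG B=GGRB
After move 6 (R): R=BRWY U=RWRO F=BWGG D=ORYG B=BGOB
Query: R face = BRWY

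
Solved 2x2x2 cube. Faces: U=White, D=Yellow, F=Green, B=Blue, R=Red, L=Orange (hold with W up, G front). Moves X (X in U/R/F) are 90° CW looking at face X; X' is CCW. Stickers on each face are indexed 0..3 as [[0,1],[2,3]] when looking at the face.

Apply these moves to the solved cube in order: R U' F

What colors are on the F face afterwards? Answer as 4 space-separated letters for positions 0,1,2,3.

Answer: G O Y O

Derivation:
After move 1 (R): R=RRRR U=WGWG F=GYGY D=YBYB B=WBWB
After move 2 (U'): U=GGWW F=OOGY R=GYRR B=RRWB L=WBOO
After move 3 (F): F=GOYO U=GGOB R=WYWR D=RGYB L=WYOB
Query: F face = GOYO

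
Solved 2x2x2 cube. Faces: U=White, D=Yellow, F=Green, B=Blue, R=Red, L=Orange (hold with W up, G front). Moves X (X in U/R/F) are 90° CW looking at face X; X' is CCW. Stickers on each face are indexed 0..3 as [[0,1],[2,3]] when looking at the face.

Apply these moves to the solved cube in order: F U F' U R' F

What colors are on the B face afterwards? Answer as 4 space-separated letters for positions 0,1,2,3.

After move 1 (F): F=GGGG U=WWOO R=WRWR D=RRYY L=OYOY
After move 2 (U): U=OWOW F=WRGG R=BBWR B=OYBB L=GGOY
After move 3 (F'): F=RGWG U=OWBW R=RBRR D=GYYY L=GWOO
After move 4 (U): U=BOWW F=RBWG R=OYRR B=GWBB L=RGOO
After move 5 (R'): R=YROR U=BBWG F=ROWW D=GBYG B=YWYB
After move 6 (F): F=WRWO U=BBOG R=WRGR D=OYYG L=RGOB
Query: B face = YWYB

Answer: Y W Y B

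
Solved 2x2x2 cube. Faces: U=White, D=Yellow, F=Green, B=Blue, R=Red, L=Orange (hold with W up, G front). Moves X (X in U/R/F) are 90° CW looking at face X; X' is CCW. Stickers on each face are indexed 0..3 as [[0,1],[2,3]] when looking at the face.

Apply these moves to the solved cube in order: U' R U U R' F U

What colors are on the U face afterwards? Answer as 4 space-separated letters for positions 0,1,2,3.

After move 1 (U'): U=WWWW F=OOGG R=GGRR B=RRBB L=BBOO
After move 2 (R): R=RGRG U=WOWG F=OYGY D=YBYR B=WRWB
After move 3 (U): U=WWGO F=RGGY R=WRRG B=BBWB L=OYOO
After move 4 (U): U=GWOW F=WRGY R=BBRG B=OYWB L=RGOO
After move 5 (R'): R=BGBR U=GWOO F=WWGW D=YRYY B=RYBB
After move 6 (F): F=GWWW U=GWOG R=OGOR D=BBYY L=RYOR
After move 7 (U): U=OGGW F=OGWW R=RYOR B=RYBB L=GWOR
Query: U face = OGGW

Answer: O G G W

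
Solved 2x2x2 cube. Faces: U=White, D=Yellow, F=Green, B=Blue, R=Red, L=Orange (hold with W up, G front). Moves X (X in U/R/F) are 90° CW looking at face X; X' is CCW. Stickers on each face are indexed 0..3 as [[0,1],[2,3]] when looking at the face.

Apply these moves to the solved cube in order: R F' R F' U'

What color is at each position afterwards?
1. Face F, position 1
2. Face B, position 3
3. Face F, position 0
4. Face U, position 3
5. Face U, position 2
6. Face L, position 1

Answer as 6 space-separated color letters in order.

Answer: G B O Y W B

Derivation:
After move 1 (R): R=RRRR U=WGWG F=GYGY D=YBYB B=WBWB
After move 2 (F'): F=YYGG U=WGRR R=BRYR D=OOYB L=OGOW
After move 3 (R): R=YBRR U=WYRG F=YOGB D=OWYW B=RBGB
After move 4 (F'): F=OBYG U=WYYR R=WBOR D=GWYW L=OGOR
After move 5 (U'): U=YRWY F=OGYG R=OBOR B=WBGB L=RBOR
Query 1: F[1] = G
Query 2: B[3] = B
Query 3: F[0] = O
Query 4: U[3] = Y
Query 5: U[2] = W
Query 6: L[1] = B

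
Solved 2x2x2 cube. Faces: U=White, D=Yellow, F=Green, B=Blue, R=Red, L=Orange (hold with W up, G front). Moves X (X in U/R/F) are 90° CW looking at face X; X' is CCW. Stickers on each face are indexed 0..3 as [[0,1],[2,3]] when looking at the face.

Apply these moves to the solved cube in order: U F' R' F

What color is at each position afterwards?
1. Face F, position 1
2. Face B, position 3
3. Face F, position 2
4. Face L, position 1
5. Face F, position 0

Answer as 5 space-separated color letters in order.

After move 1 (U): U=WWWW F=RRGG R=BBRR B=OOBB L=GGOO
After move 2 (F'): F=RGRG U=WWBR R=YBYR D=GOYY L=GWOW
After move 3 (R'): R=BRYY U=WBBO F=RWRR D=GGYG B=YOOB
After move 4 (F): F=RRRW U=WBWW R=BROY D=YBYG L=GGOG
Query 1: F[1] = R
Query 2: B[3] = B
Query 3: F[2] = R
Query 4: L[1] = G
Query 5: F[0] = R

Answer: R B R G R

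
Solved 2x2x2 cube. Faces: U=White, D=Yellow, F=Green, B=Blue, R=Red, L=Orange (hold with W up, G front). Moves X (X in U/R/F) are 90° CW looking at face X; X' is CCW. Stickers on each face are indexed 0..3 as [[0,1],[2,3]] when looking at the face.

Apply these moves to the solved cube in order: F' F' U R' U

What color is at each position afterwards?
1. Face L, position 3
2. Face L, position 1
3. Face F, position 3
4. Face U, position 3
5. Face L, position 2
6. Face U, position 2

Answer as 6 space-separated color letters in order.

After move 1 (F'): F=GGGG U=WWRR R=YRYR D=OOYY L=OWOW
After move 2 (F'): F=GGGG U=WWYY R=OROR D=WWYY L=OROR
After move 3 (U): U=YWYW F=ORGG R=BBOR B=ORBB L=GGOR
After move 4 (R'): R=BRBO U=YBYO F=OWGW D=WRYG B=YRWB
After move 5 (U): U=YYOB F=BRGW R=YRBO B=GGWB L=OWOR
Query 1: L[3] = R
Query 2: L[1] = W
Query 3: F[3] = W
Query 4: U[3] = B
Query 5: L[2] = O
Query 6: U[2] = O

Answer: R W W B O O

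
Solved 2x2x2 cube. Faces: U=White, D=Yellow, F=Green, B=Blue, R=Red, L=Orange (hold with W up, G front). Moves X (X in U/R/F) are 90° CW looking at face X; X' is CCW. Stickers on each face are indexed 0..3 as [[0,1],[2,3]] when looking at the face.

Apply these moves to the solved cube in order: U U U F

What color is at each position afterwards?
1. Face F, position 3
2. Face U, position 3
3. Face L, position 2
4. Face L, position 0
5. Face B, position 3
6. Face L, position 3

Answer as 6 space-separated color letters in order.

After move 1 (U): U=WWWW F=RRGG R=BBRR B=OOBB L=GGOO
After move 2 (U): U=WWWW F=BBGG R=OORR B=GGBB L=RROO
After move 3 (U): U=WWWW F=OOGG R=GGRR B=RRBB L=BBOO
After move 4 (F): F=GOGO U=WWOB R=WGWR D=RGYY L=BYOY
Query 1: F[3] = O
Query 2: U[3] = B
Query 3: L[2] = O
Query 4: L[0] = B
Query 5: B[3] = B
Query 6: L[3] = Y

Answer: O B O B B Y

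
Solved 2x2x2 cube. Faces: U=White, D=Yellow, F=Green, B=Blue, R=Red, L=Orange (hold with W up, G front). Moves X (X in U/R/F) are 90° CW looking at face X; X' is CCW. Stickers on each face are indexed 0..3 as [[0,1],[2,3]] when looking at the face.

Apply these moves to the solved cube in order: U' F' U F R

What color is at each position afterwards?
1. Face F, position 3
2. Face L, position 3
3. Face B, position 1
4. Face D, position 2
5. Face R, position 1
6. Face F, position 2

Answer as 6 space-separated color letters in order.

After move 1 (U'): U=WWWW F=OOGG R=GGRR B=RRBB L=BBOO
After move 2 (F'): F=OGOG U=WWGR R=YGYR D=BOYY L=BWOW
After move 3 (U): U=GWRW F=YGOG R=RRYR B=BWBB L=OGOW
After move 4 (F): F=OYGG U=GWWG R=RRWR D=YRYY L=OBOO
After move 5 (R): R=WRRR U=GYWG F=ORGY D=YBYB B=GWWB
Query 1: F[3] = Y
Query 2: L[3] = O
Query 3: B[1] = W
Query 4: D[2] = Y
Query 5: R[1] = R
Query 6: F[2] = G

Answer: Y O W Y R G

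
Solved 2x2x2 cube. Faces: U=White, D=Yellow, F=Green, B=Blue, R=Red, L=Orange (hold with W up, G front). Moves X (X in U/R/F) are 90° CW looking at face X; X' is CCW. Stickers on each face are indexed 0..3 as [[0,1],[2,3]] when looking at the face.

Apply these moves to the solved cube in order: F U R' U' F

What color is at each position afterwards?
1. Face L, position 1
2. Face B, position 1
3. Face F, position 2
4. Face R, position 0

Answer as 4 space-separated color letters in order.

After move 1 (F): F=GGGG U=WWOO R=WRWR D=RRYY L=OYOY
After move 2 (U): U=OWOW F=WRGG R=BBWR B=OYBB L=GGOY
After move 3 (R'): R=BRBW U=OBOO F=WWGW D=RRYG B=YYRB
After move 4 (U'): U=BOOO F=GGGW R=WWBW B=BRRB L=YYOY
After move 5 (F): F=GGWG U=BOYY R=OWOW D=BWYG L=YROR
Query 1: L[1] = R
Query 2: B[1] = R
Query 3: F[2] = W
Query 4: R[0] = O

Answer: R R W O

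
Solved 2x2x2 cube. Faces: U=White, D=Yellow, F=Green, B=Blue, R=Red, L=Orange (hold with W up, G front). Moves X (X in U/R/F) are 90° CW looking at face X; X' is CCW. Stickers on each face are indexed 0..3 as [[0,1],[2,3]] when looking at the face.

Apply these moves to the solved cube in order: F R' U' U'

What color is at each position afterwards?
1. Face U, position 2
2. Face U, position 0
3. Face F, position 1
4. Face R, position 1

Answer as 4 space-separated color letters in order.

After move 1 (F): F=GGGG U=WWOO R=WRWR D=RRYY L=OYOY
After move 2 (R'): R=RRWW U=WBOB F=GWGO D=RGYG B=YBRB
After move 3 (U'): U=BBWO F=OYGO R=GWWW B=RRRB L=YBOY
After move 4 (U'): U=BOBW F=YBGO R=OYWW B=GWRB L=RROY
Query 1: U[2] = B
Query 2: U[0] = B
Query 3: F[1] = B
Query 4: R[1] = Y

Answer: B B B Y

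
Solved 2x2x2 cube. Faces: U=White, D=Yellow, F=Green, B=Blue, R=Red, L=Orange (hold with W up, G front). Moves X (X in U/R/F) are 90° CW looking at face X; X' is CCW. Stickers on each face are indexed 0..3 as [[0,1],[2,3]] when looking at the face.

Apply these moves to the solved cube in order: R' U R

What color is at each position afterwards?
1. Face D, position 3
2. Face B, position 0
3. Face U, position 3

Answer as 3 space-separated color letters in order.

Answer: O B W

Derivation:
After move 1 (R'): R=RRRR U=WBWB F=GWGW D=YGYG B=YBYB
After move 2 (U): U=WWBB F=RRGW R=YBRR B=OOYB L=GWOO
After move 3 (R): R=RYRB U=WRBW F=RGGG D=YYYO B=BOWB
Query 1: D[3] = O
Query 2: B[0] = B
Query 3: U[3] = W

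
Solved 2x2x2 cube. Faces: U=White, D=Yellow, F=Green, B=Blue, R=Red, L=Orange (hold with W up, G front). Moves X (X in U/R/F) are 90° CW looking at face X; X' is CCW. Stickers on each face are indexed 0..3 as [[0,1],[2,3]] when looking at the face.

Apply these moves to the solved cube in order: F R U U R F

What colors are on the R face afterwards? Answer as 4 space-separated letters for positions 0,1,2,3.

After move 1 (F): F=GGGG U=WWOO R=WRWR D=RRYY L=OYOY
After move 2 (R): R=WWRR U=WGOG F=GRGY D=RBYB B=OBWB
After move 3 (U): U=OWGG F=WWGY R=OBRR B=OYWB L=GROY
After move 4 (U): U=GOGW F=OBGY R=OYRR B=GRWB L=WWOY
After move 5 (R): R=RORY U=GBGY F=OBGB D=RWYG B=WROB
After move 6 (F): F=GOBB U=GBYW R=GOYY D=RRYG L=WROW
Query: R face = GOYY

Answer: G O Y Y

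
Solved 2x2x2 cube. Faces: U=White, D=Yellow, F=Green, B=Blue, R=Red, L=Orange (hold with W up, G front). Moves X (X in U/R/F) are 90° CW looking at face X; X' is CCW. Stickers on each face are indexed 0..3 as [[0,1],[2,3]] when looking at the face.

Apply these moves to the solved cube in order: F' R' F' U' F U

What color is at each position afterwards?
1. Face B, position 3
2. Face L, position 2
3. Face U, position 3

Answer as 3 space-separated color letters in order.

Answer: B O Y

Derivation:
After move 1 (F'): F=GGGG U=WWRR R=YRYR D=OOYY L=OWOW
After move 2 (R'): R=RRYY U=WBRB F=GWGR D=OGYG B=YBOB
After move 3 (F'): F=WRGG U=WBRY R=GROY D=WWYG L=OBOR
After move 4 (U'): U=BYWR F=OBGG R=WROY B=GROB L=YBOR
After move 5 (F): F=GOGB U=BYRB R=WRRY D=OWYG L=YWOW
After move 6 (U): U=RBBY F=WRGB R=GRRY B=YWOB L=GOOW
Query 1: B[3] = B
Query 2: L[2] = O
Query 3: U[3] = Y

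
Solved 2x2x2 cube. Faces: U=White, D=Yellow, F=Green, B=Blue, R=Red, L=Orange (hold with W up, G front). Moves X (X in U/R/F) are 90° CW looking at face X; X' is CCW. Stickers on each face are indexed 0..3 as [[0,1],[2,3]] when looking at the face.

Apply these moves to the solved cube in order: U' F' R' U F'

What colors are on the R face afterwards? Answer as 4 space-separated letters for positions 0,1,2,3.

Answer: G R B Y

Derivation:
After move 1 (U'): U=WWWW F=OOGG R=GGRR B=RRBB L=BBOO
After move 2 (F'): F=OGOG U=WWGR R=YGYR D=BOYY L=BWOW
After move 3 (R'): R=GRYY U=WBGR F=OWOR D=BGYG B=YROB
After move 4 (U): U=GWRB F=GROR R=YRYY B=BWOB L=OWOW
After move 5 (F'): F=RRGO U=GWYY R=GRBY D=WWYG L=OBOR
Query: R face = GRBY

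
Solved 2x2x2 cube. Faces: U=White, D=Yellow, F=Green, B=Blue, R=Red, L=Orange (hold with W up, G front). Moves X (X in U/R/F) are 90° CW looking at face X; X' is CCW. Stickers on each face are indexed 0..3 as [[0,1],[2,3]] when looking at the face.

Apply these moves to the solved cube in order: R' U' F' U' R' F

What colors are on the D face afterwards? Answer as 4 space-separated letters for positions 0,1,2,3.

Answer: O W Y G

Derivation:
After move 1 (R'): R=RRRR U=WBWB F=GWGW D=YGYG B=YBYB
After move 2 (U'): U=BBWW F=OOGW R=GWRR B=RRYB L=YBOO
After move 3 (F'): F=OWOG U=BBGR R=GWYR D=BOYG L=YWOW
After move 4 (U'): U=BRBG F=YWOG R=OWYR B=GWYB L=RROW
After move 5 (R'): R=WROY U=BYBG F=YROG D=BWYG B=GWOB
After move 6 (F): F=OYGR U=BYWR R=BRGY D=OWYG L=RBOW
Query: D face = OWYG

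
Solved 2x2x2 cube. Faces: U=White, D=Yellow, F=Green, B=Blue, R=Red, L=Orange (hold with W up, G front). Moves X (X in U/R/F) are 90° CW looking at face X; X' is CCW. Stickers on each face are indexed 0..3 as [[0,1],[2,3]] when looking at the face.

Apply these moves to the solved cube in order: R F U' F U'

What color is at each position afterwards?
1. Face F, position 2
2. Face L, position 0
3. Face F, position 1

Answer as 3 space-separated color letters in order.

Answer: Y W R

Derivation:
After move 1 (R): R=RRRR U=WGWG F=GYGY D=YBYB B=WBWB
After move 2 (F): F=GGYY U=WGOO R=WRGR D=RRYB L=OYOB
After move 3 (U'): U=GOWO F=OYYY R=GGGR B=WRWB L=WBOB
After move 4 (F): F=YOYY U=GOBB R=WGOR D=GGYB L=WROR
After move 5 (U'): U=OBGB F=WRYY R=YOOR B=WGWB L=WROR
Query 1: F[2] = Y
Query 2: L[0] = W
Query 3: F[1] = R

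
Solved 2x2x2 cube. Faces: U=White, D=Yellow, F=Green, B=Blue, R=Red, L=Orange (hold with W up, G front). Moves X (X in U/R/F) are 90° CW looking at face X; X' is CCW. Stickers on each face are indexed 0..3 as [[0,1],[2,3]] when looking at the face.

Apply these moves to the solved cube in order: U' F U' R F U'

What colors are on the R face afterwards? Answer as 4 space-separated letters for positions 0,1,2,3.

After move 1 (U'): U=WWWW F=OOGG R=GGRR B=RRBB L=BBOO
After move 2 (F): F=GOGO U=WWOB R=WGWR D=RGYY L=BYOY
After move 3 (U'): U=WBWO F=BYGO R=GOWR B=WGBB L=RROY
After move 4 (R): R=WGRO U=WYWO F=BGGY D=RBYW B=OGBB
After move 5 (F): F=GBYG U=WYYR R=WGOO D=RWYW L=RROB
After move 6 (U'): U=YRWY F=RRYG R=GBOO B=WGBB L=OGOB
Query: R face = GBOO

Answer: G B O O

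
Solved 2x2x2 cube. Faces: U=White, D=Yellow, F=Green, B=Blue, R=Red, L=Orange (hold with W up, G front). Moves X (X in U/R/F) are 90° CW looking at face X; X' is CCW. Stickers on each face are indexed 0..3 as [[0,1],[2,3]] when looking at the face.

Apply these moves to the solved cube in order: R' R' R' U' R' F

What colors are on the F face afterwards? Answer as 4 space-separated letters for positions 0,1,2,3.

After move 1 (R'): R=RRRR U=WBWB F=GWGW D=YGYG B=YBYB
After move 2 (R'): R=RRRR U=WYWY F=GBGB D=YWYW B=GBGB
After move 3 (R'): R=RRRR U=WGWG F=GYGY D=YBYB B=WBWB
After move 4 (U'): U=GGWW F=OOGY R=GYRR B=RRWB L=WBOO
After move 5 (R'): R=YRGR U=GWWR F=OGGW D=YOYY B=BRBB
After move 6 (F): F=GOWG U=GWOB R=WRRR D=GYYY L=WYOO
Query: F face = GOWG

Answer: G O W G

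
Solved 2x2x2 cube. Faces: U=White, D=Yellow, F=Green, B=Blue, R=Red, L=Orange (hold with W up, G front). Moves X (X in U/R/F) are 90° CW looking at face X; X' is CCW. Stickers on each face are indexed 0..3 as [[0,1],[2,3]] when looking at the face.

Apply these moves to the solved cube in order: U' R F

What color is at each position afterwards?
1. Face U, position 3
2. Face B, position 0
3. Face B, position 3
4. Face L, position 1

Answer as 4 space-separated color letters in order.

After move 1 (U'): U=WWWW F=OOGG R=GGRR B=RRBB L=BBOO
After move 2 (R): R=RGRG U=WOWG F=OYGY D=YBYR B=WRWB
After move 3 (F): F=GOYY U=WOOB R=WGGG D=RRYR L=BYOB
Query 1: U[3] = B
Query 2: B[0] = W
Query 3: B[3] = B
Query 4: L[1] = Y

Answer: B W B Y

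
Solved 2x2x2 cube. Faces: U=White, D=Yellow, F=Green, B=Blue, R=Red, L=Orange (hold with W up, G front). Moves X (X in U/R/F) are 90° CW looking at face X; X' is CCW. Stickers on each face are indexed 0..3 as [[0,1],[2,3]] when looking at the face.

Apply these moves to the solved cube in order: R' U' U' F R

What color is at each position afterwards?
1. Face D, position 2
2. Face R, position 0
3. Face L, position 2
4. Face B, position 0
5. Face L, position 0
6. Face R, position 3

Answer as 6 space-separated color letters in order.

Answer: Y W O R R O

Derivation:
After move 1 (R'): R=RRRR U=WBWB F=GWGW D=YGYG B=YBYB
After move 2 (U'): U=BBWW F=OOGW R=GWRR B=RRYB L=YBOO
After move 3 (U'): U=BWBW F=YBGW R=OORR B=GWYB L=RROO
After move 4 (F): F=GYWB U=BWOR R=BOWR D=ROYG L=RYOG
After move 5 (R): R=WBRO U=BYOB F=GOWG D=RYYG B=RWWB
Query 1: D[2] = Y
Query 2: R[0] = W
Query 3: L[2] = O
Query 4: B[0] = R
Query 5: L[0] = R
Query 6: R[3] = O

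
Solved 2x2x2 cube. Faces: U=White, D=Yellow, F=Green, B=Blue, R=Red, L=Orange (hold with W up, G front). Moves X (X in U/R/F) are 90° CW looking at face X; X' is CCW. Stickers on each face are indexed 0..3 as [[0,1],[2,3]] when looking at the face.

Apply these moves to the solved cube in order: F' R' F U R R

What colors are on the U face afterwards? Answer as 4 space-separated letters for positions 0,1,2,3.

After move 1 (F'): F=GGGG U=WWRR R=YRYR D=OOYY L=OWOW
After move 2 (R'): R=RRYY U=WBRB F=GWGR D=OGYG B=YBOB
After move 3 (F): F=GGRW U=WBWW R=RRBY D=YRYG L=OOOG
After move 4 (U): U=WWWB F=RRRW R=YBBY B=OOOB L=GGOG
After move 5 (R): R=BYYB U=WRWW F=RRRG D=YOYO B=BOWB
After move 6 (R): R=YBBY U=WRWG F=RORO D=YWYB B=WORB
Query: U face = WRWG

Answer: W R W G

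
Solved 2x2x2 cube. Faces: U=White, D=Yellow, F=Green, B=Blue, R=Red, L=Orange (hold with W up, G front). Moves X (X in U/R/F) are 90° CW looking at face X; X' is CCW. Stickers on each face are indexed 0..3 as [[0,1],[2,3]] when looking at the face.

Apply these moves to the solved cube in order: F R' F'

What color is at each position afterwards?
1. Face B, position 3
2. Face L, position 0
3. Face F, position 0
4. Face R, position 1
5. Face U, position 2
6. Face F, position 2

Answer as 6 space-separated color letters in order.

After move 1 (F): F=GGGG U=WWOO R=WRWR D=RRYY L=OYOY
After move 2 (R'): R=RRWW U=WBOB F=GWGO D=RGYG B=YBRB
After move 3 (F'): F=WOGG U=WBRW R=GRRW D=YYYG L=OBOO
Query 1: B[3] = B
Query 2: L[0] = O
Query 3: F[0] = W
Query 4: R[1] = R
Query 5: U[2] = R
Query 6: F[2] = G

Answer: B O W R R G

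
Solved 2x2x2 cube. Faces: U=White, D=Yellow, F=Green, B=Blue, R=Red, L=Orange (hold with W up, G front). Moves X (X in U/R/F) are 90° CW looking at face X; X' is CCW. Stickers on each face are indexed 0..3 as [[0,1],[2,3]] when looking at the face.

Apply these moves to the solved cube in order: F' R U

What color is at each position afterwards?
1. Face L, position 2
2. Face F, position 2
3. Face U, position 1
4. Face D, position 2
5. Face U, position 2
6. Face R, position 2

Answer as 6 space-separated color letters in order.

Answer: O G W Y G R

Derivation:
After move 1 (F'): F=GGGG U=WWRR R=YRYR D=OOYY L=OWOW
After move 2 (R): R=YYRR U=WGRG F=GOGY D=OBYB B=RBWB
After move 3 (U): U=RWGG F=YYGY R=RBRR B=OWWB L=GOOW
Query 1: L[2] = O
Query 2: F[2] = G
Query 3: U[1] = W
Query 4: D[2] = Y
Query 5: U[2] = G
Query 6: R[2] = R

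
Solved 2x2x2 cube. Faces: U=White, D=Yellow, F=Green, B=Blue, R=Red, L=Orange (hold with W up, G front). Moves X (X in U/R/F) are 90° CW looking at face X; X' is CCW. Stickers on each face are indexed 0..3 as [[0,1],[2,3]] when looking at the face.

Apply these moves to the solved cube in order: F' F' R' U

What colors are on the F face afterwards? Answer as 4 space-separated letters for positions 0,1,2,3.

After move 1 (F'): F=GGGG U=WWRR R=YRYR D=OOYY L=OWOW
After move 2 (F'): F=GGGG U=WWYY R=OROR D=WWYY L=OROR
After move 3 (R'): R=RROO U=WBYB F=GWGY D=WGYG B=YBWB
After move 4 (U): U=YWBB F=RRGY R=YBOO B=ORWB L=GWOR
Query: F face = RRGY

Answer: R R G Y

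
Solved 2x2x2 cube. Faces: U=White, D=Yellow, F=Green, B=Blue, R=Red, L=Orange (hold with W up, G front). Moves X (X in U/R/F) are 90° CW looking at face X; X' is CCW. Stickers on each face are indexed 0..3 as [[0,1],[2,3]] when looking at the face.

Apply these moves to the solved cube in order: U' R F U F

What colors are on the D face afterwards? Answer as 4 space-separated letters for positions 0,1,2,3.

After move 1 (U'): U=WWWW F=OOGG R=GGRR B=RRBB L=BBOO
After move 2 (R): R=RGRG U=WOWG F=OYGY D=YBYR B=WRWB
After move 3 (F): F=GOYY U=WOOB R=WGGG D=RRYR L=BYOB
After move 4 (U): U=OWBO F=WGYY R=WRGG B=BYWB L=GOOB
After move 5 (F): F=YWYG U=OWBO R=BROG D=GWYR L=GROR
Query: D face = GWYR

Answer: G W Y R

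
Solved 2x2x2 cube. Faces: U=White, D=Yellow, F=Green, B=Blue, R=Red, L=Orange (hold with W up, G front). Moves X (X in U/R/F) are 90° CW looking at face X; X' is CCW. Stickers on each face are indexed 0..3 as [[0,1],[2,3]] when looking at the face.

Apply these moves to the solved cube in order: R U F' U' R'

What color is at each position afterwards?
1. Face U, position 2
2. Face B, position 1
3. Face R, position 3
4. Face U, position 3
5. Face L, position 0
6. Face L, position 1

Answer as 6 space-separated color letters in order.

After move 1 (R): R=RRRR U=WGWG F=GYGY D=YBYB B=WBWB
After move 2 (U): U=WWGG F=RRGY R=WBRR B=OOWB L=GYOO
After move 3 (F'): F=RYRG U=WWWR R=BBYR D=YOYB L=GGOG
After move 4 (U'): U=WRWW F=GGRG R=RYYR B=BBWB L=OOOG
After move 5 (R'): R=YRRY U=WWWB F=GRRW D=YGYG B=BBOB
Query 1: U[2] = W
Query 2: B[1] = B
Query 3: R[3] = Y
Query 4: U[3] = B
Query 5: L[0] = O
Query 6: L[1] = O

Answer: W B Y B O O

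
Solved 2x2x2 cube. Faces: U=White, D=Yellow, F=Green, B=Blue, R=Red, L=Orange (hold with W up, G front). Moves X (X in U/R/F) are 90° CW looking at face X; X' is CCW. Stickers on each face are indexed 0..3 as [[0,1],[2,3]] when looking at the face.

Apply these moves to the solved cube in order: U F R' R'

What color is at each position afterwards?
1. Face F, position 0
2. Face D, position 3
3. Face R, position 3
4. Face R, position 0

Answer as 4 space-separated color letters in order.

Answer: G G W R

Derivation:
After move 1 (U): U=WWWW F=RRGG R=BBRR B=OOBB L=GGOO
After move 2 (F): F=GRGR U=WWOG R=WBWR D=RBYY L=GYOY
After move 3 (R'): R=BRWW U=WBOO F=GWGG D=RRYR B=YOBB
After move 4 (R'): R=RWBW U=WBOY F=GBGO D=RWYG B=RORB
Query 1: F[0] = G
Query 2: D[3] = G
Query 3: R[3] = W
Query 4: R[0] = R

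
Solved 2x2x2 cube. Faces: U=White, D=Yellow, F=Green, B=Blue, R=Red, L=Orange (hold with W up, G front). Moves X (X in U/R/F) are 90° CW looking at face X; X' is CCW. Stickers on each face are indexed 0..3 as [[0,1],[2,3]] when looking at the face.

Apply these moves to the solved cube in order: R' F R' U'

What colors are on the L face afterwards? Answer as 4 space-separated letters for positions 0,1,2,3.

Answer: G B O G

Derivation:
After move 1 (R'): R=RRRR U=WBWB F=GWGW D=YGYG B=YBYB
After move 2 (F): F=GGWW U=WBOO R=WRBR D=RRYG L=OYOG
After move 3 (R'): R=RRWB U=WYOY F=GBWO D=RGYW B=GBRB
After move 4 (U'): U=YYWO F=OYWO R=GBWB B=RRRB L=GBOG
Query: L face = GBOG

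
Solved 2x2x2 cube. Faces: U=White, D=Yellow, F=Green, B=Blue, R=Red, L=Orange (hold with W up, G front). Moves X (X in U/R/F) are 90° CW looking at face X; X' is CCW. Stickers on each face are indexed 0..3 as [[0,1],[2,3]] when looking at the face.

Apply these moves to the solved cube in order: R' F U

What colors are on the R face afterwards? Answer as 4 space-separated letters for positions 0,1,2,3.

Answer: Y B B R

Derivation:
After move 1 (R'): R=RRRR U=WBWB F=GWGW D=YGYG B=YBYB
After move 2 (F): F=GGWW U=WBOO R=WRBR D=RRYG L=OYOG
After move 3 (U): U=OWOB F=WRWW R=YBBR B=OYYB L=GGOG
Query: R face = YBBR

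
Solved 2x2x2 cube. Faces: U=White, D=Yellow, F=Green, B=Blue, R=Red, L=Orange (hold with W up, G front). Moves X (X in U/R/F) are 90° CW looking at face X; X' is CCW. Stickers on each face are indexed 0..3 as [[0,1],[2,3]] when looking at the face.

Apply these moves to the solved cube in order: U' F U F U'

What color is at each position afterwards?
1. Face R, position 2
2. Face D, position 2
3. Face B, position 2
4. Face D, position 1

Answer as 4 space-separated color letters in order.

After move 1 (U'): U=WWWW F=OOGG R=GGRR B=RRBB L=BBOO
After move 2 (F): F=GOGO U=WWOB R=WGWR D=RGYY L=BYOY
After move 3 (U): U=OWBW F=WGGO R=RRWR B=BYBB L=GOOY
After move 4 (F): F=GWOG U=OWYO R=BRWR D=WRYY L=GROG
After move 5 (U'): U=WOOY F=GROG R=GWWR B=BRBB L=BYOG
Query 1: R[2] = W
Query 2: D[2] = Y
Query 3: B[2] = B
Query 4: D[1] = R

Answer: W Y B R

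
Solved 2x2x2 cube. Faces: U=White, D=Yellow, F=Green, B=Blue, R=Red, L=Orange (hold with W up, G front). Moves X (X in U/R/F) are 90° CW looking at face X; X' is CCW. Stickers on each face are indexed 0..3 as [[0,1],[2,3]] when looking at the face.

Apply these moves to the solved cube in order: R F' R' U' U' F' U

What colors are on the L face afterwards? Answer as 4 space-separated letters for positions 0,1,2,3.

Answer: B R O W

Derivation:
After move 1 (R): R=RRRR U=WGWG F=GYGY D=YBYB B=WBWB
After move 2 (F'): F=YYGG U=WGRR R=BRYR D=OOYB L=OGOW
After move 3 (R'): R=RRBY U=WWRW F=YGGR D=OYYG B=BBOB
After move 4 (U'): U=WWWR F=OGGR R=YGBY B=RROB L=BBOW
After move 5 (U'): U=WRWW F=BBGR R=OGBY B=YGOB L=RROW
After move 6 (F'): F=BRBG U=WROB R=YGOY D=RWYG L=RWOW
After move 7 (U): U=OWBR F=YGBG R=YGOY B=RWOB L=BROW
Query: L face = BROW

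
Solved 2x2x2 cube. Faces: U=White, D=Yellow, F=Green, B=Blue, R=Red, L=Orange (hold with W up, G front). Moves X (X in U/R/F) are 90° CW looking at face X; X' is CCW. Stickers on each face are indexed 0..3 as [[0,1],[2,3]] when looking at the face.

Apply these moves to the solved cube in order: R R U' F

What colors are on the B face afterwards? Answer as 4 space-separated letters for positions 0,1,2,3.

After move 1 (R): R=RRRR U=WGWG F=GYGY D=YBYB B=WBWB
After move 2 (R): R=RRRR U=WYWY F=GBGB D=YWYW B=GBGB
After move 3 (U'): U=YYWW F=OOGB R=GBRR B=RRGB L=GBOO
After move 4 (F): F=GOBO U=YYOB R=WBWR D=RGYW L=GYOW
Query: B face = RRGB

Answer: R R G B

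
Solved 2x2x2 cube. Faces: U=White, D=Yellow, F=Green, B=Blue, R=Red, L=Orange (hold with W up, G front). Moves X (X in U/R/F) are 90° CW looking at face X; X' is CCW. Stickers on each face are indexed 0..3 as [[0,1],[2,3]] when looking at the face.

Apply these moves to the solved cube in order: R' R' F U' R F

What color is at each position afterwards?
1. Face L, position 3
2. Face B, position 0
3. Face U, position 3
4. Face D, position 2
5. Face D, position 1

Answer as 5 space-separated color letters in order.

Answer: G O B Y Y

Derivation:
After move 1 (R'): R=RRRR U=WBWB F=GWGW D=YGYG B=YBYB
After move 2 (R'): R=RRRR U=WYWY F=GBGB D=YWYW B=GBGB
After move 3 (F): F=GGBB U=WYOO R=WRYR D=RRYW L=OYOW
After move 4 (U'): U=YOWO F=OYBB R=GGYR B=WRGB L=GBOW
After move 5 (R): R=YGRG U=YYWB F=ORBW D=RGYW B=OROB
After move 6 (F): F=BOWR U=YYWB R=WGBG D=RYYW L=GROG
Query 1: L[3] = G
Query 2: B[0] = O
Query 3: U[3] = B
Query 4: D[2] = Y
Query 5: D[1] = Y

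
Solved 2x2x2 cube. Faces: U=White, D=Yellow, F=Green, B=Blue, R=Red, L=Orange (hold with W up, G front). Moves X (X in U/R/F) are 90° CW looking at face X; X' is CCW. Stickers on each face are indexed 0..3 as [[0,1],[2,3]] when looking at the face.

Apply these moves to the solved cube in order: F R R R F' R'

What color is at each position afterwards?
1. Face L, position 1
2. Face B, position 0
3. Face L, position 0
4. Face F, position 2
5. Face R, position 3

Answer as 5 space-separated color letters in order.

After move 1 (F): F=GGGG U=WWOO R=WRWR D=RRYY L=OYOY
After move 2 (R): R=WWRR U=WGOG F=GRGY D=RBYB B=OBWB
After move 3 (R): R=RWRW U=WROY F=GBGB D=RWYO B=GBGB
After move 4 (R): R=RRWW U=WBOB F=GWGO D=RGYG B=YBRB
After move 5 (F'): F=WOGG U=WBRW R=GRRW D=YYYG L=OBOO
After move 6 (R'): R=RWGR U=WRRY F=WBGW D=YOYG B=GBYB
Query 1: L[1] = B
Query 2: B[0] = G
Query 3: L[0] = O
Query 4: F[2] = G
Query 5: R[3] = R

Answer: B G O G R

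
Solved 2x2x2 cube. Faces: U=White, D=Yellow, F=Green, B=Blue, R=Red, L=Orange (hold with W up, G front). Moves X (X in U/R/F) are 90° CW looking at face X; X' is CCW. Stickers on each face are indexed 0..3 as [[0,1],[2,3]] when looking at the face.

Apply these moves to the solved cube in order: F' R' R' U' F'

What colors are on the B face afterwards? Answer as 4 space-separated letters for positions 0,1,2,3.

After move 1 (F'): F=GGGG U=WWRR R=YRYR D=OOYY L=OWOW
After move 2 (R'): R=RRYY U=WBRB F=GWGR D=OGYG B=YBOB
After move 3 (R'): R=RYRY U=WORY F=GBGB D=OWYR B=GBGB
After move 4 (U'): U=OYWR F=OWGB R=GBRY B=RYGB L=GBOW
After move 5 (F'): F=WBOG U=OYGR R=WBOY D=BWYR L=GROW
Query: B face = RYGB

Answer: R Y G B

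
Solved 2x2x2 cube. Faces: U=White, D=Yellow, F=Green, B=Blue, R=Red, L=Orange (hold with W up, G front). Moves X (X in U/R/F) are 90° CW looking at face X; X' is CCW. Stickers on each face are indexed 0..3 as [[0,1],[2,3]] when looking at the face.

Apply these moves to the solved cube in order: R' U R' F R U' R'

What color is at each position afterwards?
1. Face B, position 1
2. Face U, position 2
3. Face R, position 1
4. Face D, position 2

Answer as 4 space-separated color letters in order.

After move 1 (R'): R=RRRR U=WBWB F=GWGW D=YGYG B=YBYB
After move 2 (U): U=WWBB F=RRGW R=YBRR B=OOYB L=GWOO
After move 3 (R'): R=BRYR U=WYBO F=RWGB D=YRYW B=GOGB
After move 4 (F): F=GRBW U=WYOW R=BROR D=YBYW L=GYOR
After move 5 (R): R=OBRR U=WROW F=GBBW D=YGYG B=WOYB
After move 6 (U'): U=RWWO F=GYBW R=GBRR B=OBYB L=WOOR
After move 7 (R'): R=BRGR U=RYWO F=GWBO D=YYYW B=GBGB
Query 1: B[1] = B
Query 2: U[2] = W
Query 3: R[1] = R
Query 4: D[2] = Y

Answer: B W R Y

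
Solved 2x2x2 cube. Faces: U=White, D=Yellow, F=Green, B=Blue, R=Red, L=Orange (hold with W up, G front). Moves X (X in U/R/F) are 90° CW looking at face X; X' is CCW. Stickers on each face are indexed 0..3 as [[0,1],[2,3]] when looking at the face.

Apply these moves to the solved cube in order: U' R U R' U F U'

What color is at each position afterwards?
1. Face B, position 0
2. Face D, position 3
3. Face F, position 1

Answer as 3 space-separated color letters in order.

Answer: B Y Y

Derivation:
After move 1 (U'): U=WWWW F=OOGG R=GGRR B=RRBB L=BBOO
After move 2 (R): R=RGRG U=WOWG F=OYGY D=YBYR B=WRWB
After move 3 (U): U=WWGO F=RGGY R=WRRG B=BBWB L=OYOO
After move 4 (R'): R=RGWR U=WWGB F=RWGO D=YGYY B=RBBB
After move 5 (U): U=GWBW F=RGGO R=RBWR B=OYBB L=RWOO
After move 6 (F): F=GROG U=GWOW R=BBWR D=WRYY L=RYOG
After move 7 (U'): U=WWGO F=RYOG R=GRWR B=BBBB L=OYOG
Query 1: B[0] = B
Query 2: D[3] = Y
Query 3: F[1] = Y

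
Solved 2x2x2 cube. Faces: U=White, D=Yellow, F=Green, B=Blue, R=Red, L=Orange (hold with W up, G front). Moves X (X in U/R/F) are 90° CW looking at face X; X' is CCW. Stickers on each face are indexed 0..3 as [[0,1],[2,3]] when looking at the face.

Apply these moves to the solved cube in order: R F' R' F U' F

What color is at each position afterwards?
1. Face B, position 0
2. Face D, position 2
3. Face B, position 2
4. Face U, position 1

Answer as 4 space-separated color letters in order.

After move 1 (R): R=RRRR U=WGWG F=GYGY D=YBYB B=WBWB
After move 2 (F'): F=YYGG U=WGRR R=BRYR D=OOYB L=OGOW
After move 3 (R'): R=RRBY U=WWRW F=YGGR D=OYYG B=BBOB
After move 4 (F): F=GYRG U=WWWG R=RRWY D=BRYG L=OOOY
After move 5 (U'): U=WGWW F=OORG R=GYWY B=RROB L=BBOY
After move 6 (F): F=ROGO U=WGYB R=WYWY D=WGYG L=BBOR
Query 1: B[0] = R
Query 2: D[2] = Y
Query 3: B[2] = O
Query 4: U[1] = G

Answer: R Y O G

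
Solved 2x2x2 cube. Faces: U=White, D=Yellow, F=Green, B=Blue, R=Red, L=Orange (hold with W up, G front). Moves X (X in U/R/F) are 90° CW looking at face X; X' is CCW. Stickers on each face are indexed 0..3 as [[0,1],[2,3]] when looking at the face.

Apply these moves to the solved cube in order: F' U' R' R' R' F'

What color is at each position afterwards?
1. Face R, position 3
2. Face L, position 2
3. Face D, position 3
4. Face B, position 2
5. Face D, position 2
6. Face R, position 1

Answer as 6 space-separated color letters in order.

Answer: G O Y R Y G

Derivation:
After move 1 (F'): F=GGGG U=WWRR R=YRYR D=OOYY L=OWOW
After move 2 (U'): U=WRWR F=OWGG R=GGYR B=YRBB L=BBOW
After move 3 (R'): R=GRGY U=WBWY F=ORGR D=OWYG B=YROB
After move 4 (R'): R=RYGG U=WOWY F=OBGY D=ORYR B=GRWB
After move 5 (R'): R=YGRG U=WWWG F=OOGY D=OBYY B=RRRB
After move 6 (F'): F=OYOG U=WWYR R=BGOG D=BWYY L=BGOW
Query 1: R[3] = G
Query 2: L[2] = O
Query 3: D[3] = Y
Query 4: B[2] = R
Query 5: D[2] = Y
Query 6: R[1] = G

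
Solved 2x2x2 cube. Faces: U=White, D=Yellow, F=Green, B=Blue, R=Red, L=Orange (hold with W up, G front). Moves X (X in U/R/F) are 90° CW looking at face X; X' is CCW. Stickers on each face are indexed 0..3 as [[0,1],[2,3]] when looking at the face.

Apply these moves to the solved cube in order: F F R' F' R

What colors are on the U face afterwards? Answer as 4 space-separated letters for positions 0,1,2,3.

After move 1 (F): F=GGGG U=WWOO R=WRWR D=RRYY L=OYOY
After move 2 (F): F=GGGG U=WWYY R=OROR D=WWYY L=OROR
After move 3 (R'): R=RROO U=WBYB F=GWGY D=WGYG B=YBWB
After move 4 (F'): F=WYGG U=WBRO R=GRWO D=RRYG L=OBOY
After move 5 (R): R=WGOR U=WYRG F=WRGG D=RWYY B=OBBB
Query: U face = WYRG

Answer: W Y R G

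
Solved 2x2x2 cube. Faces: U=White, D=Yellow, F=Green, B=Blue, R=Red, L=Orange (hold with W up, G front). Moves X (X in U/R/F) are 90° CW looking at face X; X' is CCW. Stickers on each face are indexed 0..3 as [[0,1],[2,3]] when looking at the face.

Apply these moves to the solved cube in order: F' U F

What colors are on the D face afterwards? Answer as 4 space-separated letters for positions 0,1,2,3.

After move 1 (F'): F=GGGG U=WWRR R=YRYR D=OOYY L=OWOW
After move 2 (U): U=RWRW F=YRGG R=BBYR B=OWBB L=GGOW
After move 3 (F): F=GYGR U=RWWG R=RBWR D=YBYY L=GOOO
Query: D face = YBYY

Answer: Y B Y Y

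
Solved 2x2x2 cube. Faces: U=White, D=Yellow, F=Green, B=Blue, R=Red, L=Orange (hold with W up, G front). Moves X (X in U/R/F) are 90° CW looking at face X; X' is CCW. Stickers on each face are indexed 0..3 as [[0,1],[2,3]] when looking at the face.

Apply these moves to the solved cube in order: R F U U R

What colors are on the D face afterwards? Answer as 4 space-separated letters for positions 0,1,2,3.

Answer: R W Y G

Derivation:
After move 1 (R): R=RRRR U=WGWG F=GYGY D=YBYB B=WBWB
After move 2 (F): F=GGYY U=WGOO R=WRGR D=RRYB L=OYOB
After move 3 (U): U=OWOG F=WRYY R=WBGR B=OYWB L=GGOB
After move 4 (U): U=OOGW F=WBYY R=OYGR B=GGWB L=WROB
After move 5 (R): R=GORY U=OBGY F=WRYB D=RWYG B=WGOB
Query: D face = RWYG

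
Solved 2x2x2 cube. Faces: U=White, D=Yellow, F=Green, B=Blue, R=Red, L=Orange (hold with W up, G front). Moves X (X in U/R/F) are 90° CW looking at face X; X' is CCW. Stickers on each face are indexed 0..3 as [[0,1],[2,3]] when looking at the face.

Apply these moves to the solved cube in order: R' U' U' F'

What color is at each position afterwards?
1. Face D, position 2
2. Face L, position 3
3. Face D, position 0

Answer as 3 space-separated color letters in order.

After move 1 (R'): R=RRRR U=WBWB F=GWGW D=YGYG B=YBYB
After move 2 (U'): U=BBWW F=OOGW R=GWRR B=RRYB L=YBOO
After move 3 (U'): U=BWBW F=YBGW R=OORR B=GWYB L=RROO
After move 4 (F'): F=BWYG U=BWOR R=GOYR D=ROYG L=RWOB
Query 1: D[2] = Y
Query 2: L[3] = B
Query 3: D[0] = R

Answer: Y B R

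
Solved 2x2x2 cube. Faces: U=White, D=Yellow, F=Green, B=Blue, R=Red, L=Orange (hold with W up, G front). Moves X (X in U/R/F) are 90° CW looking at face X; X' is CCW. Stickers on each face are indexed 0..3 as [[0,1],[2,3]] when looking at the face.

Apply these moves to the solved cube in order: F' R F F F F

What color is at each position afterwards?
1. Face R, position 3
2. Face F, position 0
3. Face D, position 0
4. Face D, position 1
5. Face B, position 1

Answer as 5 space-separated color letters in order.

After move 1 (F'): F=GGGG U=WWRR R=YRYR D=OOYY L=OWOW
After move 2 (R): R=YYRR U=WGRG F=GOGY D=OBYB B=RBWB
After move 3 (F): F=GGYO U=WGWW R=RYGR D=RYYB L=OOOB
After move 4 (F): F=YGOG U=WGBO R=WYWR D=GRYB L=OROY
After move 5 (F): F=OYGG U=WGYR R=BYOR D=WWYB L=OGOR
After move 6 (F): F=GOGY U=WGRG R=YYRR D=OBYB L=OWOW
Query 1: R[3] = R
Query 2: F[0] = G
Query 3: D[0] = O
Query 4: D[1] = B
Query 5: B[1] = B

Answer: R G O B B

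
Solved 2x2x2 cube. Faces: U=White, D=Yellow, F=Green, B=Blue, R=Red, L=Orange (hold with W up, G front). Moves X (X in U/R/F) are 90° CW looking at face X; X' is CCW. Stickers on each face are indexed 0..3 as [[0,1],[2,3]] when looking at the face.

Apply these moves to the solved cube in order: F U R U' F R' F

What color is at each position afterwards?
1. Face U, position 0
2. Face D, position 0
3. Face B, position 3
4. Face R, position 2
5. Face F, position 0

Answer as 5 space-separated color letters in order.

Answer: R O B W Y

Derivation:
After move 1 (F): F=GGGG U=WWOO R=WRWR D=RRYY L=OYOY
After move 2 (U): U=OWOW F=WRGG R=BBWR B=OYBB L=GGOY
After move 3 (R): R=WBRB U=OROG F=WRGY D=RBYO B=WYWB
After move 4 (U'): U=RGOO F=GGGY R=WRRB B=WBWB L=WYOY
After move 5 (F): F=GGYG U=RGYY R=OROB D=RWYO L=WROB
After move 6 (R'): R=RBOO U=RWYW F=GGYY D=RGYG B=OBWB
After move 7 (F): F=YGYG U=RWBR R=YBWO D=ORYG L=WROG
Query 1: U[0] = R
Query 2: D[0] = O
Query 3: B[3] = B
Query 4: R[2] = W
Query 5: F[0] = Y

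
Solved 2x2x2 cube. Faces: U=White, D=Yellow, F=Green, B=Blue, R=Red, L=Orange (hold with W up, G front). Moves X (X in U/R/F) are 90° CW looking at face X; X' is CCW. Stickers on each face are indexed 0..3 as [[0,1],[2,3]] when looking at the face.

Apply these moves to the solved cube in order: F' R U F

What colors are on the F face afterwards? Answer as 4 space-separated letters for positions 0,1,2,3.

After move 1 (F'): F=GGGG U=WWRR R=YRYR D=OOYY L=OWOW
After move 2 (R): R=YYRR U=WGRG F=GOGY D=OBYB B=RBWB
After move 3 (U): U=RWGG F=YYGY R=RBRR B=OWWB L=GOOW
After move 4 (F): F=GYYY U=RWWO R=GBGR D=RRYB L=GOOB
Query: F face = GYYY

Answer: G Y Y Y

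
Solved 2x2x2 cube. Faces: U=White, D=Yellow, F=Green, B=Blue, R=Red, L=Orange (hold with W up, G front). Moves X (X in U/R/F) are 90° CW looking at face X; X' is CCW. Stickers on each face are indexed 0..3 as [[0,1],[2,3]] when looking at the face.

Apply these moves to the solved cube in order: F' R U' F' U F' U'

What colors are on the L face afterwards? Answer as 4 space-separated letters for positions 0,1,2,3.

After move 1 (F'): F=GGGG U=WWRR R=YRYR D=OOYY L=OWOW
After move 2 (R): R=YYRR U=WGRG F=GOGY D=OBYB B=RBWB
After move 3 (U'): U=GGWR F=OWGY R=GORR B=YYWB L=RBOW
After move 4 (F'): F=WYOG U=GGGR R=BOOR D=BWYB L=RROW
After move 5 (U): U=GGRG F=BOOG R=YYOR B=RRWB L=WYOW
After move 6 (F'): F=OGBO U=GGYO R=WYBR D=YWYB L=WGOR
After move 7 (U'): U=GOGY F=WGBO R=OGBR B=WYWB L=RROR
Query: L face = RROR

Answer: R R O R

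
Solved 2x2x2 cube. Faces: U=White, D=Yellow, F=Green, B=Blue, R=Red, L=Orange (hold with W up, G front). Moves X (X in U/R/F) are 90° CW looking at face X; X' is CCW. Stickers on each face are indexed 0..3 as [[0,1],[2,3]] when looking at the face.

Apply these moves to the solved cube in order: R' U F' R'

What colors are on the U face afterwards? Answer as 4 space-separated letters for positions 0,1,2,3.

After move 1 (R'): R=RRRR U=WBWB F=GWGW D=YGYG B=YBYB
After move 2 (U): U=WWBB F=RRGW R=YBRR B=OOYB L=GWOO
After move 3 (F'): F=RWRG U=WWYR R=GBYR D=WOYG L=GBOB
After move 4 (R'): R=BRGY U=WYYO F=RWRR D=WWYG B=GOOB
Query: U face = WYYO

Answer: W Y Y O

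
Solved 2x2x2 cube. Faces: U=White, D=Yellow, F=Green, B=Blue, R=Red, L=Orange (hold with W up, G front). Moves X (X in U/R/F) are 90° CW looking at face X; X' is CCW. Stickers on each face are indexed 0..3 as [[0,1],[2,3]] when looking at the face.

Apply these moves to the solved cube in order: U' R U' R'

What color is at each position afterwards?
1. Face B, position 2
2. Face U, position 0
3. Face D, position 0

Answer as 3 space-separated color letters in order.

Answer: B O Y

Derivation:
After move 1 (U'): U=WWWW F=OOGG R=GGRR B=RRBB L=BBOO
After move 2 (R): R=RGRG U=WOWG F=OYGY D=YBYR B=WRWB
After move 3 (U'): U=OGWW F=BBGY R=OYRG B=RGWB L=WROO
After move 4 (R'): R=YGOR U=OWWR F=BGGW D=YBYY B=RGBB
Query 1: B[2] = B
Query 2: U[0] = O
Query 3: D[0] = Y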